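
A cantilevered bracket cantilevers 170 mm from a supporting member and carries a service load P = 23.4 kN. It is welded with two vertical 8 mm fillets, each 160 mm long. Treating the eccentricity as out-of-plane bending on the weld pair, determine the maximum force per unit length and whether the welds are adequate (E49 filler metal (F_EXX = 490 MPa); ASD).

f_max ≈ 472 N/mm; adequate

L_w = 2 × 160 = 320 mm; section modulus (unit throat) S = 2 × L²/6 = 8533 mm².
Direct shear f_v = P/L_w = 23.4×10³/320 = 73.12 N/mm.
Moment M = P × e = 23.4×10³ × 170 = 3978000 N·mm; bending f_b = M/S = 466.2 N/mm.
f_max = √(f_v² + f_b²) = √(73.12² + 466.2²) = 471.9 N/mm.
r_n/Ω = (1/2.0) × 0.6 × 490 × (0.707 × 8) = 831.4 N/mm → adequate.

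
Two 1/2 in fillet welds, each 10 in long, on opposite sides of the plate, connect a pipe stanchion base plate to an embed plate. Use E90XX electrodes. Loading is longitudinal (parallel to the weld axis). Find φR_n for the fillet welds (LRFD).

φR_n ≈ 286 kip

E90XX → F_EXX = 90 ksi.
Effective throat t_e = 0.707 × 0.5 = 0.3535 in.
Total length L = 20 in; A_we = 0.3535 × 20 = 7.07 in².
F_nw = 0.6 F_EXX = 0.6 × 90 = 54 ksi.
φR_n = 0.75 × 54 × 7.07 = 286.3 kip.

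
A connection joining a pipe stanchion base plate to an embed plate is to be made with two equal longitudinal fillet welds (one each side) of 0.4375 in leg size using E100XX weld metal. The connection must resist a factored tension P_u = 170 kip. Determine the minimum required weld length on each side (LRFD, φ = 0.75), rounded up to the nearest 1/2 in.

L = 6.5 in on each side

E100XX → F_EXX = 100 ksi.
Throat t_e = 0.707 × 0.4375 = 0.3093 in.
φr_n = 0.75 × 0.6 × 100 × 0.3093 = 13.92 kip/in.
L_req = P_u / φr_n = 170 / 13.92 = 12.21 in total.
Per side: 12.21 / 2 = 6.107 in.
Round up → use L = 6.5 in on each side.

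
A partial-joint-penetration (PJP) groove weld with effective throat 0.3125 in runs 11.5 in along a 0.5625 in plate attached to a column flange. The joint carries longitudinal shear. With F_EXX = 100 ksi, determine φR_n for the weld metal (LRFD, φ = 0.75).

φR_n ≈ 162 kip

Effective throat (given) t_e = 0.3125 in.
A_we = 0.3125 × 11.5 = 3.594 in².
F_nw = 0.6 F_EXX = 60 ksi.
φR_n = 0.75 × 60 × 3.594 = 161.7 kip.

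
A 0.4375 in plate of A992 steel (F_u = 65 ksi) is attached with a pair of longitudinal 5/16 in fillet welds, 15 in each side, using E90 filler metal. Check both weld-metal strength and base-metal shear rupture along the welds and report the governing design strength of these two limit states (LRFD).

E90XX → F_EXX = 90 ksi.
t_e = 0.707 × 0.3125 = 0.2209 in; L = 30 in.
Weld metal: φR_n = 0.75 × 0.6 × 90 × 0.2209 × 30 = 268.4 kips.
Base metal (shear rupture): φR_n = 0.75 × 0.6 × 65 × 0.4375 × 30 = 383.9 kips.
Governing: weld metal.

φR_n ≈ 268 kips (weld metal governs)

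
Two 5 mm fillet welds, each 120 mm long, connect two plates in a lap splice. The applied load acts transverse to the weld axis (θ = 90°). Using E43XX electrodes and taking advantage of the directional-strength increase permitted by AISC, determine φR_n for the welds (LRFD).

φR_n ≈ 246 kN

E43XX → F_EXX = 430 MPa.
t_e = 0.707 × 5 = 3.535 mm; A_we = 3.535 × 240 = 848.4 mm².
Directional factor: 1.0 + 0.5 sin^1.5(90°) = 1.5.
F_nw = 0.6 × 430 × 1.5 = 387 MPa.
φR_n = 0.75 × 387 × 848.4 × 10⁻³ = 246.2 kN.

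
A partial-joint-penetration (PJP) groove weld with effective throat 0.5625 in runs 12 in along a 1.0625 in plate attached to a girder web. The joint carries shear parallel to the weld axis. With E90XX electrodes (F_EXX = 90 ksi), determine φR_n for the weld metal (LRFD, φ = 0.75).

Effective throat (given) t_e = 0.5625 in.
A_we = 0.5625 × 12 = 6.75 in².
F_nw = 0.6 F_EXX = 54 ksi.
φR_n = 0.75 × 54 × 6.75 = 273.4 kip.

φR_n ≈ 273 kip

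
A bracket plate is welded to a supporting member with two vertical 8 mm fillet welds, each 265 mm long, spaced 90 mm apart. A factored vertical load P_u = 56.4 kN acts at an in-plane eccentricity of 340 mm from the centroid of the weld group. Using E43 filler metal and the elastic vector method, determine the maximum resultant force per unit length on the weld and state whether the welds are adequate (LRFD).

E43XX → F_EXX = 430 MPa.
Total weld length L_w = 530 mm. Treat welds as unit-width lines.
Polar moment about centroid: J = 2[d³/12 + d(b/2)²] = 2[265³/12 + 265×45²] = 4175000 mm³.
Direct shear f_v = P/L_w = 56.4×10³ / 530 = 106.4 N/mm (vertical).
Torsion M = P·e = 56.4×10³ × 340 = 19176000 N·mm.
Critical point at (x, y) = (45, 132.5) from centroid. f_tx = M·y/J = 608.6 N/mm; f_ty = M·x/J = 206.7 N/mm.
Resultant f_max = √[f_tx² + (f_v + f_ty)²] = √[608.6² + (106.4 + 206.7)²] = 684.4 N/mm.
Capacity per unit length: φr_n = 0.75 × 0.6 × 430 × (0.707 × 8) = 1094 N/mm.
684.4 ≤ 1094 → adequate.

f_max ≈ 684 N/mm; adequate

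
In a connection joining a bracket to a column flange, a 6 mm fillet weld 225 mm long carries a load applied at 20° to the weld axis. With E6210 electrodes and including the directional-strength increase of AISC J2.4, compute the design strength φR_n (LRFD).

φR_n ≈ 293 kN

E62XX → F_EXX = 620 MPa.
t_e = 0.707 × 6 = 4.242 mm; A_we = 4.242 × 225 = 954.5 mm².
Directional factor: 1.0 + 0.5 sin^1.5(20°) = 1.1.
F_nw = 0.6 × 620 × 1.1 = 409.2 MPa.
φR_n = 0.75 × 409.2 × 954.5 × 10⁻³ = 292.9 kN.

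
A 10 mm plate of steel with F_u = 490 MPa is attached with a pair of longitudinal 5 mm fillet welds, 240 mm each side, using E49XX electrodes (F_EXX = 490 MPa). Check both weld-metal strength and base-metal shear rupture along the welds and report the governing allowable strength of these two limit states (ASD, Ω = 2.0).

R_n/Ω ≈ 249 kN (weld metal governs)

t_e = 0.707 × 5 = 3.535 mm; L = 480 mm.
Weld metal: R_n/Ω = (1/2.0) × 0.6 × 490 × 3.535 × 480 × 10⁻³ = 249.4 kN.
Base metal (shear rupture): R_n/Ω = (1/2.0) × 0.6 × 490 × 10 × 480 × 10⁻³ = 705.6 kN.
Governing: weld metal.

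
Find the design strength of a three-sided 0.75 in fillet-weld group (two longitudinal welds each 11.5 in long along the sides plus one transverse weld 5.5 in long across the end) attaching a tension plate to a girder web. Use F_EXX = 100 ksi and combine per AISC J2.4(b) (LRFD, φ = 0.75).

φR_n ≈ 680 kip

t_e = 0.707 × 0.75 = 0.5302 in.
R_nwl = 0.6 × 100 × 0.5302 × 23 = 731.7 kip (longitudinal, 2 welds).
R_nwt = 0.6 × 100 × 0.5302 × 5.5 = 175 kip (transverse, base value).
(i) R_nwl + R_nwt = 906.7 kip; (ii) 0.85 R_nwl + 1.5 R_nwt = 884.5 kip.
R_n = max = 906.7 kip [governs: (i)]; φR_n = 680 kip.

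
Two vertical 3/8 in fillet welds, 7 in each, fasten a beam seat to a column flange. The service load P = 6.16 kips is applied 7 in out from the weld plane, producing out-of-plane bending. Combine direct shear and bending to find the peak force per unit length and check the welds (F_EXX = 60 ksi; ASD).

L_w = 2 × 7 = 14 in; section modulus (unit throat) S = 2 × L²/6 = 16.33 in².
Direct shear f_v = P/L_w = 6.16/14 = 0.44 kip/in.
Moment M = P × e = 6.16 × 7 = 43.12 kip·in; bending f_b = M/S = 2.64 kip/in.
f_max = √(f_v² + f_b²) = √(0.44² + 2.64²) = 2.676 kip/in.
r_n/Ω = (1/2.0) × 0.6 × 60 × (0.707 × 0.375) = 4.772 kip/in → adequate.

f_max ≈ 2.68 kip/in; adequate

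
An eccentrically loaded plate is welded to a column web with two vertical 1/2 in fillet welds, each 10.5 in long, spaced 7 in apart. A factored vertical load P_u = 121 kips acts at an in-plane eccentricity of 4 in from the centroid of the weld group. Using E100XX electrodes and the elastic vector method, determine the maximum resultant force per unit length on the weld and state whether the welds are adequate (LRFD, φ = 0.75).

E100XX → F_EXX = 100 ksi.
Total weld length L_w = 21 in. Treat welds as unit-width lines.
Polar moment about centroid: J = 2[d³/12 + d(b/2)²] = 2[10.5³/12 + 10.5×3.5²] = 450.2 in³.
Direct shear f_v = P/L_w = 121 / 21 = 5.762 kip/in (vertical).
Torsion M = P·e = 121 × 4 = 484 kip·in.
Critical point at (x, y) = (3.5, 5.25) from centroid. f_tx = M·y/J = 5.644 kip/in; f_ty = M·x/J = 3.763 kip/in.
Resultant f_max = √[f_tx² + (f_v + f_ty)²] = √[5.644² + (5.762 + 3.763)²] = 11.07 kip/in.
Capacity per unit length: φr_n = 0.75 × 0.6 × 100 × (0.707 × 0.5) = 15.91 kip/in.
11.07 ≤ 15.91 → adequate.

f_max ≈ 11.1 kip/in; adequate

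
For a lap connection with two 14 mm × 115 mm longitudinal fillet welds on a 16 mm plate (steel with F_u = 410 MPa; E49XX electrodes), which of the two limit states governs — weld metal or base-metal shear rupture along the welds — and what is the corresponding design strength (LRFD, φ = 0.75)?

E49XX → F_EXX = 490 MPa.
t_e = 0.707 × 14 = 9.898 mm; L = 230 mm.
Weld metal: φR_n = 0.75 × 0.6 × 490 × 9.898 × 230 × 10⁻³ = 502 kN.
Base metal (shear rupture): φR_n = 0.75 × 0.6 × 410 × 16 × 230 × 10⁻³ = 679 kN.
Governing: weld metal.

φR_n ≈ 502 kN (weld metal governs)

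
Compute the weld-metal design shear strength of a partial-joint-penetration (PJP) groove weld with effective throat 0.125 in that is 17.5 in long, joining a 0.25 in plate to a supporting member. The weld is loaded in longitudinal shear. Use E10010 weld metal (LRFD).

E100XX → F_EXX = 100 ksi.
Effective throat (given) t_e = 0.125 in.
A_we = 0.125 × 17.5 = 2.188 in².
F_nw = 0.6 F_EXX = 60 ksi.
φR_n = 0.75 × 60 × 2.188 = 98.44 kip.

φR_n ≈ 98.4 kip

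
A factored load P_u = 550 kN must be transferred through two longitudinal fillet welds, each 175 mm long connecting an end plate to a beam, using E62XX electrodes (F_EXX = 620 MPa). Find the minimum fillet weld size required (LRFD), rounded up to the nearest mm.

Total weld length L = 350 mm.
Required throat t_e = P_u / (φ × 0.6 F_EXX × L) = 550 / (0.75 × 0.6 × 620 × 350 × 10⁻³) = 5.632 mm.
Required leg w = t_e / 0.707 = 7.967 mm → use 8 mm.

w = 8 mm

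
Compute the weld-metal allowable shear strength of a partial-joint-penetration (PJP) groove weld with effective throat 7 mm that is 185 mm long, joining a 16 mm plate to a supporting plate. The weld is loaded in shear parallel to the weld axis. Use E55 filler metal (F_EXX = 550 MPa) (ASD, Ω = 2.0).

R_n/Ω ≈ 214 kN

Effective throat (given) t_e = 7 mm.
A_we = 7 × 185 = 1295 mm².
F_nw = 0.6 F_EXX = 330 MPa.
R_n/Ω = (330 × 1295) / 2.0 × 10⁻³ = 213.7 kN.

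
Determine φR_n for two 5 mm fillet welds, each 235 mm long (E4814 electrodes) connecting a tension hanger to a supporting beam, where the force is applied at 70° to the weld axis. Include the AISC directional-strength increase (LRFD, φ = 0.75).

E48XX → F_EXX = 480 MPa.
t_e = 0.707 × 5 = 3.535 mm; A_we = 3.535 × 470 = 1661 mm².
Directional factor: 1.0 + 0.5 sin^1.5(70°) = 1.455.
F_nw = 0.6 × 480 × 1.455 = 419.2 MPa.
φR_n = 0.75 × 419.2 × 1661 × 10⁻³ = 522.3 kN.

φR_n ≈ 522 kN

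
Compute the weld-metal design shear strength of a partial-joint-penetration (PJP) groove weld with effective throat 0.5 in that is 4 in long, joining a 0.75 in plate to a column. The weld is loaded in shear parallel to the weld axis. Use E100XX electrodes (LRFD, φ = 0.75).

E100XX → F_EXX = 100 ksi.
Effective throat (given) t_e = 0.5 in.
A_we = 0.5 × 4 = 2 in².
F_nw = 0.6 F_EXX = 60 ksi.
φR_n = 0.75 × 60 × 2 = 90 kip.

φR_n ≈ 90 kip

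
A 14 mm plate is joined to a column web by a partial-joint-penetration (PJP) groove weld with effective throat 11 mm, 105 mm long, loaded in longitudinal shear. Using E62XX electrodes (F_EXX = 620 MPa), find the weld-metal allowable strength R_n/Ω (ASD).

R_n/Ω ≈ 215 kN

Effective throat (given) t_e = 11 mm.
A_we = 11 × 105 = 1155 mm².
F_nw = 0.6 F_EXX = 372 MPa.
R_n/Ω = (372 × 1155) / 2.0 × 10⁻³ = 214.8 kN.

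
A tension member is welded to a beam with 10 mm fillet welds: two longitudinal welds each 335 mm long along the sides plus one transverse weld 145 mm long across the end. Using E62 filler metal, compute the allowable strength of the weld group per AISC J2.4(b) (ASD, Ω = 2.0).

R_n/Ω ≈ 1070 kN

E62XX → F_EXX = 620 MPa.
t_e = 0.707 × 10 = 7.07 mm.
R_nwl = 0.6 × 620 × 7.07 × 670 × 10⁻³ = 1762 kN (longitudinal, 2 welds).
R_nwt = 0.6 × 620 × 7.07 × 145 × 10⁻³ = 381.4 kN (transverse, base value).
(i) R_nwl + R_nwt = 2143 kN; (ii) 0.85 R_nwl + 1.5 R_nwt = 2070 kN.
R_n = max = 2143 kN [governs: (i)]; R_n/Ω = 1072 kN.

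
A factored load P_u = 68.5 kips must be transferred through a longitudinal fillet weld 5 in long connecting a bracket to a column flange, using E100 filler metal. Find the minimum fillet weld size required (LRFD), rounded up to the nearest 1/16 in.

w = 7/16 in

E100XX → F_EXX = 100 ksi.
Total weld length L = 5 in.
Required throat t_e = P_u / (φ × 0.6 F_EXX × L) = 68.5 / (0.75 × 0.6 × 100 × 5) = 0.3044 in.
Required leg w = t_e / 0.707 = 0.4306 in → use 7/16 in.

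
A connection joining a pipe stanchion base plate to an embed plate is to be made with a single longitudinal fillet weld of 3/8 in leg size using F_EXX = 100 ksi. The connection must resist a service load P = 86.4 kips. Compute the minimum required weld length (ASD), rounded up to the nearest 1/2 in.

L = 11 in

Throat t_e = 0.707 × 0.375 = 0.2651 in.
r_n/Ω = (0.6 × 100 × 0.2651) / 2.0 = 7.954 kip/in.
L_req = P / (r_n/Ω) = 86.4 / 7.954 = 10.86 in total.
Round up → use L = 11 in.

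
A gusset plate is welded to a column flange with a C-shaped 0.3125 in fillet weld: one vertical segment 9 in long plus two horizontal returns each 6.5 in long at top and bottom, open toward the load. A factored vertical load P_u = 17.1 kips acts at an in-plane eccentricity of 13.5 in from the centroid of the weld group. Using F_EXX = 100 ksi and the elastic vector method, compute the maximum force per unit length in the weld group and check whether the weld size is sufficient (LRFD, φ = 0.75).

Total weld length L_w = 22 in. Treat welds as unit-width lines.
Centroid: x̄ = 2×6.5×3.25 / 22 = 1.92 in from the vertical weld.
Polar moment about centroid: J = I_x + I_y = [9³/12 + 2×6.5×4.5²] + [9×1.92² + 2(6.5³/12 + 6.5×1.33²)] = 425.9 in³.
Direct shear f_v = P/L_w = 17.1 / 22 = 0.7773 kip/in (vertical).
Torsion M = P·e = 17.1 × 13.5 = 230.85 kip·in.
Critical point at (x, y) = (4.58, 4.5) from centroid. f_tx = M·y/J = 2.439 kip/in; f_ty = M·x/J = 2.482 kip/in.
Resultant f_max = √[f_tx² + (f_v + f_ty)²] = √[2.439² + (0.7773 + 2.482)²] = 4.071 kip/in.
Capacity per unit length: φr_n = 0.75 × 0.6 × 100 × (0.707 × 0.3125) = 9.942 kip/in.
4.071 ≤ 9.942 → adequate.

f_max ≈ 4.07 kip/in; adequate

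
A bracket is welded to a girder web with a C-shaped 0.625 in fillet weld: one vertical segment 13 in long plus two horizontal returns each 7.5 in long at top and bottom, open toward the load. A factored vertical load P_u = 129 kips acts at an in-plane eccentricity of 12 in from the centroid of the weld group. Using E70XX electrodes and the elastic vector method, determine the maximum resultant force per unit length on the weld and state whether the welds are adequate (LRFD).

E70XX → F_EXX = 70 ksi.
Total weld length L_w = 28 in. Treat welds as unit-width lines.
Centroid: x̄ = 2×7.5×3.75 / 28 = 2.009 in from the vertical weld.
Polar moment about centroid: J = I_x + I_y = [13³/12 + 2×7.5×6.5²] + [13×2.009² + 2(7.5³/12 + 7.5×1.741²)] = 985.1 in³.
Direct shear f_v = P/L_w = 129 / 28 = 4.607 kip/in (vertical).
Torsion M = P·e = 129 × 12 = 1548 kip·in.
Critical point at (x, y) = (5.491, 6.5) from centroid. f_tx = M·y/J = 10.21 kip/in; f_ty = M·x/J = 8.629 kip/in.
Resultant f_max = √[f_tx² + (f_v + f_ty)²] = √[10.21² + (4.607 + 8.629)²] = 16.72 kip/in.
Capacity per unit length: φr_n = 0.75 × 0.6 × 70 × (0.707 × 0.625) = 13.92 kip/in.
16.72 > 13.92 → NOT adequate.

f_max ≈ 16.7 kip/in; NOT adequate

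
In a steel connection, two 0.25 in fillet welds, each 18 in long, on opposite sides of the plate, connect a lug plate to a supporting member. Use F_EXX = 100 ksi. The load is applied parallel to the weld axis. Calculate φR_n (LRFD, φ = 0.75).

φR_n ≈ 286 kips

Effective throat t_e = 0.707 × 0.25 = 0.1767 in.
Total length L = 36 in; A_we = 0.1767 × 36 = 6.363 in².
F_nw = 0.6 F_EXX = 0.6 × 100 = 60 ksi.
φR_n = 0.75 × 60 × 6.363 = 286.3 kips.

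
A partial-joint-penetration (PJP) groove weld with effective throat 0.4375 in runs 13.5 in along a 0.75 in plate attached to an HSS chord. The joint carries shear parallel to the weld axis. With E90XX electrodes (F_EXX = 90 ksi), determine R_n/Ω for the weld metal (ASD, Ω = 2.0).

Effective throat (given) t_e = 0.4375 in.
A_we = 0.4375 × 13.5 = 5.906 in².
F_nw = 0.6 F_EXX = 54 ksi.
R_n/Ω = (54 × 5.906) / 2.0 = 159.5 kip.

R_n/Ω ≈ 159 kip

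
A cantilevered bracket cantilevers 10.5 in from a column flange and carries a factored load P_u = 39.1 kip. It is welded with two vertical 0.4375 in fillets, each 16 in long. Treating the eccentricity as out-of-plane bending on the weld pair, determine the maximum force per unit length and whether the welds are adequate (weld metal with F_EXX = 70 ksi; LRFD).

f_max ≈ 4.96 kip/in; adequate

L_w = 2 × 16 = 32 in; section modulus (unit throat) S = 2 × L²/6 = 85.33 in².
Direct shear f_v = P/L_w = 39.1/32 = 1.222 kip/in.
Moment M = P × e = 39.1 × 10.5 = 410.55 kip·in; bending f_b = M/S = 4.811 kip/in.
f_max = √(f_v² + f_b²) = √(1.222² + 4.811²) = 4.964 kip/in.
φr_n = 0.75 × 0.6 × 70 × (0.707 × 0.4375) = 9.743 kip/in → adequate.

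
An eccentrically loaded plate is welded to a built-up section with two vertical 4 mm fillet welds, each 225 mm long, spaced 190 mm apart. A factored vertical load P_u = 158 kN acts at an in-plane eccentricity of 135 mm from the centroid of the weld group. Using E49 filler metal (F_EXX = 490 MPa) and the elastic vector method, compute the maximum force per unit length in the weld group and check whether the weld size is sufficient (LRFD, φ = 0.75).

Total weld length L_w = 450 mm. Treat welds as unit-width lines.
Polar moment about centroid: J = 2[d³/12 + d(b/2)²] = 2[225³/12 + 225×95²] = 5960000 mm³.
Direct shear f_v = P/L_w = 158×10³ / 450 = 351.1 N/mm (vertical).
Torsion M = P·e = 158×10³ × 135 = 21330000 N·mm.
Critical point at (x, y) = (95, 112.5) from centroid. f_tx = M·y/J = 402.6 N/mm; f_ty = M·x/J = 340 N/mm.
Resultant f_max = √[f_tx² + (f_v + f_ty)²] = √[402.6² + (351.1 + 340)²] = 799.9 N/mm.
Capacity per unit length: φr_n = 0.75 × 0.6 × 490 × (0.707 × 4) = 623.6 N/mm.
799.9 > 623.6 → NOT adequate.

f_max ≈ 800 N/mm; NOT adequate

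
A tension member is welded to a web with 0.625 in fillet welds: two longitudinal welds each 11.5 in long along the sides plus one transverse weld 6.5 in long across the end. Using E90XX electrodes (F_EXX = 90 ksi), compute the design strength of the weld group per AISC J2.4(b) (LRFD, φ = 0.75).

t_e = 0.707 × 0.625 = 0.4419 in.
R_nwl = 0.6 × 90 × 0.4419 × 23 = 548.8 kips (longitudinal, 2 welds).
R_nwt = 0.6 × 90 × 0.4419 × 6.5 = 155.1 kips (transverse, base value).
(i) R_nwl + R_nwt = 703.9 kips; (ii) 0.85 R_nwl + 1.5 R_nwt = 699.1 kips.
R_n = max = 703.9 kips [governs: (i)]; φR_n = 527.9 kips.

φR_n ≈ 528 kips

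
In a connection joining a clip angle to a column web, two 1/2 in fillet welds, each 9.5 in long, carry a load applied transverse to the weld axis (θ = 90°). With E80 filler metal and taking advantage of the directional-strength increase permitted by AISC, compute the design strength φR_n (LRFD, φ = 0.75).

E80XX → F_EXX = 80 ksi.
t_e = 0.707 × 0.5 = 0.3535 in; A_we = 0.3535 × 19 = 6.716 in².
Directional factor: 1.0 + 0.5 sin^1.5(90°) = 1.5.
F_nw = 0.6 × 80 × 1.5 = 72 ksi.
φR_n = 0.75 × 72 × 6.716 = 362.7 kip.

φR_n ≈ 363 kip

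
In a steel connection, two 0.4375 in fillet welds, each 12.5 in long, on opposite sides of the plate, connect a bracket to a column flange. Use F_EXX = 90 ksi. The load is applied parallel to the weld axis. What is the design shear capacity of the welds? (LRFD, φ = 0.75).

φR_n ≈ 313 kips

Effective throat t_e = 0.707 × 0.4375 = 0.3093 in.
Total length L = 25 in; A_we = 0.3093 × 25 = 7.733 in².
F_nw = 0.6 F_EXX = 0.6 × 90 = 54 ksi.
φR_n = 0.75 × 54 × 7.733 = 313.2 kips.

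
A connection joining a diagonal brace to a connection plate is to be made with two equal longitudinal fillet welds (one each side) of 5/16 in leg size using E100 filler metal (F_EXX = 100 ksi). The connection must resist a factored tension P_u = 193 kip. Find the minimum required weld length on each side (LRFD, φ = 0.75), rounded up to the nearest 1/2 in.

Throat t_e = 0.707 × 0.3125 = 0.2209 in.
φr_n = 0.75 × 0.6 × 100 × 0.2209 = 9.942 kip/in.
L_req = P_u / φr_n = 193 / 9.942 = 19.41 in total.
Per side: 19.41 / 2 = 9.706 in.
Round up → use L = 10 in on each side.

L = 10 in on each side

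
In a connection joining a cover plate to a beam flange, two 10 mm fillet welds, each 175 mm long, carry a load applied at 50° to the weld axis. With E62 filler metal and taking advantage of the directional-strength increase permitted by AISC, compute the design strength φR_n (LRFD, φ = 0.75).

φR_n ≈ 922 kN

E62XX → F_EXX = 620 MPa.
t_e = 0.707 × 10 = 7.07 mm; A_we = 7.07 × 350 = 2474 mm².
Directional factor: 1.0 + 0.5 sin^1.5(50°) = 1.335.
F_nw = 0.6 × 620 × 1.335 = 496.7 MPa.
φR_n = 0.75 × 496.7 × 2474 × 10⁻³ = 921.8 kN.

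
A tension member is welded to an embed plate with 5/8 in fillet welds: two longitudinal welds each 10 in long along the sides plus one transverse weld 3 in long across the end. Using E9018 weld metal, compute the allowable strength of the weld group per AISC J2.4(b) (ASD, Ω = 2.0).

E90XX → F_EXX = 90 ksi.
t_e = 0.707 × 0.625 = 0.4419 in.
R_nwl = 0.6 × 90 × 0.4419 × 20 = 477.2 kips (longitudinal, 2 welds).
R_nwt = 0.6 × 90 × 0.4419 × 3 = 71.58 kips (transverse, base value).
(i) R_nwl + R_nwt = 548.8 kips; (ii) 0.85 R_nwl + 1.5 R_nwt = 513 kips.
R_n = max = 548.8 kips [governs: (i)]; R_n/Ω = 274.4 kips.

R_n/Ω ≈ 274 kips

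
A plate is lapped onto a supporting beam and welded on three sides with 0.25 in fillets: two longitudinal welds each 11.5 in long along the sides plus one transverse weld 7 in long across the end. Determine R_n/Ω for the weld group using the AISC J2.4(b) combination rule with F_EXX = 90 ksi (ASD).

t_e = 0.707 × 0.25 = 0.1767 in.
R_nwl = 0.6 × 90 × 0.1767 × 23 = 219.5 kips (longitudinal, 2 welds).
R_nwt = 0.6 × 90 × 0.1767 × 7 = 66.81 kips (transverse, base value).
(i) R_nwl + R_nwt = 286.3 kips; (ii) 0.85 R_nwl + 1.5 R_nwt = 286.8 kips.
R_n = max = 286.8 kips [governs: (ii)]; R_n/Ω = 143.4 kips.

R_n/Ω ≈ 143 kips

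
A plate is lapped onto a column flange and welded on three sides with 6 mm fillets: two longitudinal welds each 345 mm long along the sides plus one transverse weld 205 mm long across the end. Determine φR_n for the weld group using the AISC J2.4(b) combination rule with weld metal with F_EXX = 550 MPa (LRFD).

φR_n ≈ 940 kN

t_e = 0.707 × 6 = 4.242 mm.
R_nwl = 0.6 × 550 × 4.242 × 690 × 10⁻³ = 965.9 kN (longitudinal, 2 welds).
R_nwt = 0.6 × 550 × 4.242 × 205 × 10⁻³ = 287 kN (transverse, base value).
(i) R_nwl + R_nwt = 1253 kN; (ii) 0.85 R_nwl + 1.5 R_nwt = 1251 kN.
R_n = max = 1253 kN [governs: (i)]; φR_n = 939.7 kN.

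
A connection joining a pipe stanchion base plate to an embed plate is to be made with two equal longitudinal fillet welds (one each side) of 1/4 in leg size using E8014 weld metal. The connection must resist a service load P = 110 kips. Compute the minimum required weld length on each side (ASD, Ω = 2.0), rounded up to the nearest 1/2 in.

E80XX → F_EXX = 80 ksi.
Throat t_e = 0.707 × 0.25 = 0.1767 in.
r_n/Ω = (0.6 × 80 × 0.1767) / 2.0 = 4.242 kip/in.
L_req = P / (r_n/Ω) = 110 / 4.242 = 25.93 in total.
Per side: 25.93 / 2 = 12.97 in.
Round up → use L = 13 in on each side.

L = 13 in on each side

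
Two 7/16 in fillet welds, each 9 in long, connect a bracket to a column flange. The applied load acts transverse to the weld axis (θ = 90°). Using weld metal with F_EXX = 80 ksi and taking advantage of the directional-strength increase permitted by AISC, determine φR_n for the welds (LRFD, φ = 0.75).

t_e = 0.707 × 0.4375 = 0.3093 in; A_we = 0.3093 × 18 = 5.568 in².
Directional factor: 1.0 + 0.5 sin^1.5(90°) = 1.5.
F_nw = 0.6 × 80 × 1.5 = 72 ksi.
φR_n = 0.75 × 72 × 5.568 = 300.7 kips.

φR_n ≈ 301 kips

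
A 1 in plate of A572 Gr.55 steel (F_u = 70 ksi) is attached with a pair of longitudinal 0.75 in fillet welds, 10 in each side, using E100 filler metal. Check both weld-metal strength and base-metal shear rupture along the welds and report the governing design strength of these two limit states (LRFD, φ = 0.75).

φR_n ≈ 477 kip (weld metal governs)

E100XX → F_EXX = 100 ksi.
t_e = 0.707 × 0.75 = 0.5302 in; L = 20 in.
Weld metal: φR_n = 0.75 × 0.6 × 100 × 0.5302 × 20 = 477.2 kip.
Base metal (shear rupture): φR_n = 0.75 × 0.6 × 70 × 1 × 20 = 630 kip.
Governing: weld metal.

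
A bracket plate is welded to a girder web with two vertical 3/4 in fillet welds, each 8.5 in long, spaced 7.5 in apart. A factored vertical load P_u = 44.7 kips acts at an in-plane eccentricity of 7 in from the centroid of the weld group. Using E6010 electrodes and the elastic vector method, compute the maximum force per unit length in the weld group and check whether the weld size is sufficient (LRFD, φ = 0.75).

f_max ≈ 7.21 kip/in; adequate

E60XX → F_EXX = 60 ksi.
Total weld length L_w = 17 in. Treat welds as unit-width lines.
Polar moment about centroid: J = 2[d³/12 + d(b/2)²] = 2[8.5³/12 + 8.5×3.75²] = 341.4 in³.
Direct shear f_v = P/L_w = 44.7 / 17 = 2.629 kip/in (vertical).
Torsion M = P·e = 44.7 × 7 = 312.9 kip·in.
Critical point at (x, y) = (3.75, 4.25) from centroid. f_tx = M·y/J = 3.895 kip/in; f_ty = M·x/J = 3.437 kip/in.
Resultant f_max = √[f_tx² + (f_v + f_ty)²] = √[3.895² + (2.629 + 3.437)²] = 7.209 kip/in.
Capacity per unit length: φr_n = 0.75 × 0.6 × 60 × (0.707 × 0.75) = 14.32 kip/in.
7.209 ≤ 14.32 → adequate.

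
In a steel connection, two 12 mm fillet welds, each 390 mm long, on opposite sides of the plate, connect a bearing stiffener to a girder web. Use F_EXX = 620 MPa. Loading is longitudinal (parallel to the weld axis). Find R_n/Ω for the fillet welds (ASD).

Effective throat t_e = 0.707 × 12 = 8.484 mm.
Total length L = 780 mm; A_we = 8.484 × 780 = 6618 mm².
F_nw = 0.6 F_EXX = 0.6 × 620 = 372 MPa.
R_n = 372 × 6618 × 10⁻³ = 2462 kN; R_n/Ω = 2462/2.0 = 1231 kN.

R_n/Ω ≈ 1230 kN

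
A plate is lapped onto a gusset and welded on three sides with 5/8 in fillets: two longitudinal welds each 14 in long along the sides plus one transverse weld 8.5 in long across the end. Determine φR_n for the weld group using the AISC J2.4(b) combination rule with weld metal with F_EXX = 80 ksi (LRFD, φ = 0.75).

φR_n ≈ 581 kips

t_e = 0.707 × 0.625 = 0.4419 in.
R_nwl = 0.6 × 80 × 0.4419 × 28 = 593.9 kips (longitudinal, 2 welds).
R_nwt = 0.6 × 80 × 0.4419 × 8.5 = 180.3 kips (transverse, base value).
(i) R_nwl + R_nwt = 774.2 kips; (ii) 0.85 R_nwl + 1.5 R_nwt = 775.2 kips.
R_n = max = 775.2 kips [governs: (ii)]; φR_n = 581.4 kips.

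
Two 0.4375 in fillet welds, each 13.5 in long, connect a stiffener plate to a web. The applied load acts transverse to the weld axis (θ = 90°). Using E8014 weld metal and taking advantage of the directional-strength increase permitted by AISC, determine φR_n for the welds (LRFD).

φR_n ≈ 451 kip

E80XX → F_EXX = 80 ksi.
t_e = 0.707 × 0.4375 = 0.3093 in; A_we = 0.3093 × 27 = 8.351 in².
Directional factor: 1.0 + 0.5 sin^1.5(90°) = 1.5.
F_nw = 0.6 × 80 × 1.5 = 72 ksi.
φR_n = 0.75 × 72 × 8.351 = 451 kip.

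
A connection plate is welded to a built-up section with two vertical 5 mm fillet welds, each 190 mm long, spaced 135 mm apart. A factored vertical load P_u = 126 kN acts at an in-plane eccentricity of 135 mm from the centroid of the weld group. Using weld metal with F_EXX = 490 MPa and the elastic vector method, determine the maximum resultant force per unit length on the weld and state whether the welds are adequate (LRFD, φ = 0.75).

f_max ≈ 922 N/mm; NOT adequate

Total weld length L_w = 380 mm. Treat welds as unit-width lines.
Polar moment about centroid: J = 2[d³/12 + d(b/2)²] = 2[190³/12 + 190×67.5²] = 2875000 mm³.
Direct shear f_v = P/L_w = 126×10³ / 380 = 331.6 N/mm (vertical).
Torsion M = P·e = 126×10³ × 135 = 17010000 N·mm.
Critical point at (x, y) = (67.5, 95) from centroid. f_tx = M·y/J = 562.2 N/mm; f_ty = M·x/J = 399.4 N/mm.
Resultant f_max = √[f_tx² + (f_v + f_ty)²] = √[562.2² + (331.6 + 399.4)²] = 922.2 N/mm.
Capacity per unit length: φr_n = 0.75 × 0.6 × 490 × (0.707 × 5) = 779.5 N/mm.
922.2 > 779.5 → NOT adequate.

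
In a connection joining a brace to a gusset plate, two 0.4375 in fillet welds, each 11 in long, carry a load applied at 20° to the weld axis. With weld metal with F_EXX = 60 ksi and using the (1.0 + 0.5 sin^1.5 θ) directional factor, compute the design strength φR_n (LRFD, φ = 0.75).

φR_n ≈ 202 kip

t_e = 0.707 × 0.4375 = 0.3093 in; A_we = 0.3093 × 22 = 6.805 in².
Directional factor: 1.0 + 0.5 sin^1.5(20°) = 1.1.
F_nw = 0.6 × 60 × 1.1 = 39.6 ksi.
φR_n = 0.75 × 39.6 × 6.805 = 202.1 kip.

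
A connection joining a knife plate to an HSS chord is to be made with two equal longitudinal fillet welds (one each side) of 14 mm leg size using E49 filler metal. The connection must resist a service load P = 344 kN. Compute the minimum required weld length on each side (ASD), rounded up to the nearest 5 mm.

L = 120 mm on each side

E49XX → F_EXX = 490 MPa.
Throat t_e = 0.707 × 14 = 9.898 mm.
r_n/Ω = (0.6 × 490 × 9.898) / 2.0 = 1455 N/mm = 1.455 kN/mm.
L_req = P / (r_n/Ω) = 344 / 1.455 = 236.4 mm total.
Per side: 236.4 / 2 = 118.2 mm.
Round up → use L = 120 mm on each side.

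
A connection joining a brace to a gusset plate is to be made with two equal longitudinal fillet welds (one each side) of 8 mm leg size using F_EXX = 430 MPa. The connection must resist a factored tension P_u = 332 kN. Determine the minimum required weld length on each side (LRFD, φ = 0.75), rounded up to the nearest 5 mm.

Throat t_e = 0.707 × 8 = 5.656 mm.
φr_n = 0.75 × 0.6 × 430 × 5.656 × 10⁻³ = 1.094 kN/mm.
L_req = P_u / φr_n = 332 / 1.094 = 303.4 mm total.
Per side: 303.4 / 2 = 151.7 mm.
Round up → use L = 155 mm on each side.

L = 155 mm on each side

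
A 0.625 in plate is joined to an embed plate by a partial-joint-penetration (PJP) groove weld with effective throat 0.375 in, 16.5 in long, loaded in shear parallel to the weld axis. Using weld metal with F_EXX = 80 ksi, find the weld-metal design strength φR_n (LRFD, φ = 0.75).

Effective throat (given) t_e = 0.375 in.
A_we = 0.375 × 16.5 = 6.188 in².
F_nw = 0.6 F_EXX = 48 ksi.
φR_n = 0.75 × 48 × 6.188 = 222.8 kips.

φR_n ≈ 223 kips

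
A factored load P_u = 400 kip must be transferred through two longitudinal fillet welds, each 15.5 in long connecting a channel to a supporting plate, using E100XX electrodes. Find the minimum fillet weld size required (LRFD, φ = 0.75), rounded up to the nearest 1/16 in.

w = 7/16 in

E100XX → F_EXX = 100 ksi.
Total weld length L = 31 in.
Required throat t_e = P_u / (φ × 0.6 F_EXX × L) = 400 / (0.75 × 0.6 × 100 × 31) = 0.2867 in.
Required leg w = t_e / 0.707 = 0.4056 in → use 7/16 in.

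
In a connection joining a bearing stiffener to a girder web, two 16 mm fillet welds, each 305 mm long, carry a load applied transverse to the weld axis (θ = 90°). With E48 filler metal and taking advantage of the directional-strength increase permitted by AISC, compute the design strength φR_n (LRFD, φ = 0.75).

φR_n ≈ 2240 kN

E48XX → F_EXX = 480 MPa.
t_e = 0.707 × 16 = 11.31 mm; A_we = 11.31 × 610 = 6900 mm².
Directional factor: 1.0 + 0.5 sin^1.5(90°) = 1.5.
F_nw = 0.6 × 480 × 1.5 = 432 MPa.
φR_n = 0.75 × 432 × 6900 × 10⁻³ = 2236 kN.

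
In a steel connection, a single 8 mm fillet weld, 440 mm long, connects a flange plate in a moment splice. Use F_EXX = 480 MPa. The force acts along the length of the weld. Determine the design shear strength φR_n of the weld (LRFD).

Effective throat t_e = 0.707 × 8 = 5.656 mm.
Total length L = 440 mm; A_we = 5.656 × 440 = 2489 mm².
F_nw = 0.6 F_EXX = 0.6 × 480 = 288 MPa.
φR_n = 0.75 × 288 × 2489 × 10⁻³ = 537.5 kN.

φR_n ≈ 538 kN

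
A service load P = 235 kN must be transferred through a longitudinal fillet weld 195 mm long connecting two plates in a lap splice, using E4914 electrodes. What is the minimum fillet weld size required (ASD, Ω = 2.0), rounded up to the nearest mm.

E49XX → F_EXX = 490 MPa.
Total weld length L = 195 mm.
Required throat t_e = P × Ω / (0.6 F_EXX × L) = 235 × 2.0 / (0.6 × 490 × 195 × 10⁻³) = 8.198 mm.
Required leg w = t_e / 0.707 = 11.6 mm → use 12 mm.

w = 12 mm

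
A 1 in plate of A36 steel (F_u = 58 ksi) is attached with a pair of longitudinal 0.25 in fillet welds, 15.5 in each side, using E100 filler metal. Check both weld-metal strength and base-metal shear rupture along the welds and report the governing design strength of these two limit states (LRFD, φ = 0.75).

φR_n ≈ 247 kips (weld metal governs)

E100XX → F_EXX = 100 ksi.
t_e = 0.707 × 0.25 = 0.1767 in; L = 31 in.
Weld metal: φR_n = 0.75 × 0.6 × 100 × 0.1767 × 31 = 246.6 kips.
Base metal (shear rupture): φR_n = 0.75 × 0.6 × 58 × 1 × 31 = 809.1 kips.
Governing: weld metal.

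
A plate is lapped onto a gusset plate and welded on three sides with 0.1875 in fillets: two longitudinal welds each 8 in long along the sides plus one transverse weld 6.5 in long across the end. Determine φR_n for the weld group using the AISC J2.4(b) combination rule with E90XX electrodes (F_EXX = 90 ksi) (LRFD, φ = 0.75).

φR_n ≈ 125 kip

t_e = 0.707 × 0.1875 = 0.1326 in.
R_nwl = 0.6 × 90 × 0.1326 × 16 = 114.5 kip (longitudinal, 2 welds).
R_nwt = 0.6 × 90 × 0.1326 × 6.5 = 46.53 kip (transverse, base value).
(i) R_nwl + R_nwt = 161.1 kip; (ii) 0.85 R_nwl + 1.5 R_nwt = 167.1 kip.
R_n = max = 167.1 kip [governs: (ii)]; φR_n = 125.4 kip.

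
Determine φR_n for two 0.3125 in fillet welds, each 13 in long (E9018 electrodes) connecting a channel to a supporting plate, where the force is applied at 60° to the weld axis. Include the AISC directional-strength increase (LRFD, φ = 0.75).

φR_n ≈ 326 kips

E90XX → F_EXX = 90 ksi.
t_e = 0.707 × 0.3125 = 0.2209 in; A_we = 0.2209 × 26 = 5.744 in².
Directional factor: 1.0 + 0.5 sin^1.5(60°) = 1.403.
F_nw = 0.6 × 90 × 1.403 = 75.76 ksi.
φR_n = 0.75 × 75.76 × 5.744 = 326.4 kips.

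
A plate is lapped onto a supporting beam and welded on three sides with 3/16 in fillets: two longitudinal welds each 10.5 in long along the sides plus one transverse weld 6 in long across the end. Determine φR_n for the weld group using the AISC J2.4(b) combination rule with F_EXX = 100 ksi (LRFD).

φR_n ≈ 161 kips

t_e = 0.707 × 0.1875 = 0.1326 in.
R_nwl = 0.6 × 100 × 0.1326 × 21 = 167 kips (longitudinal, 2 welds).
R_nwt = 0.6 × 100 × 0.1326 × 6 = 47.72 kips (transverse, base value).
(i) R_nwl + R_nwt = 214.8 kips; (ii) 0.85 R_nwl + 1.5 R_nwt = 213.6 kips.
R_n = max = 214.8 kips [governs: (i)]; φR_n = 161.1 kips.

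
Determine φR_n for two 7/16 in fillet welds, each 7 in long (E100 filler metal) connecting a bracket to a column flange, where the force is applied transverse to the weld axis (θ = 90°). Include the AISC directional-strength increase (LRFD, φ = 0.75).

E100XX → F_EXX = 100 ksi.
t_e = 0.707 × 0.4375 = 0.3093 in; A_we = 0.3093 × 14 = 4.33 in².
Directional factor: 1.0 + 0.5 sin^1.5(90°) = 1.5.
F_nw = 0.6 × 100 × 1.5 = 90 ksi.
φR_n = 0.75 × 90 × 4.33 = 292.3 kips.

φR_n ≈ 292 kips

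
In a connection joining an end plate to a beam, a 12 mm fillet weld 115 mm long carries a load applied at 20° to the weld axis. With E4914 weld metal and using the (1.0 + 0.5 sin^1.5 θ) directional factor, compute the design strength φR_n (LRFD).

φR_n ≈ 237 kN

E49XX → F_EXX = 490 MPa.
t_e = 0.707 × 12 = 8.484 mm; A_we = 8.484 × 115 = 975.7 mm².
Directional factor: 1.0 + 0.5 sin^1.5(20°) = 1.1.
F_nw = 0.6 × 490 × 1.1 = 323.4 MPa.
φR_n = 0.75 × 323.4 × 975.7 × 10⁻³ = 236.6 kN.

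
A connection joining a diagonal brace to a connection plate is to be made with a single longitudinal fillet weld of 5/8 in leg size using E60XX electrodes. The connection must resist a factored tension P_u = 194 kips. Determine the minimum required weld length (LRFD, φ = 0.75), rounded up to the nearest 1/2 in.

L = 16.5 in

E60XX → F_EXX = 60 ksi.
Throat t_e = 0.707 × 0.625 = 0.4419 in.
φr_n = 0.75 × 0.6 × 60 × 0.4419 = 11.93 kips/in.
L_req = P_u / φr_n = 194 / 11.93 = 16.26 in total.
Round up → use L = 16.5 in.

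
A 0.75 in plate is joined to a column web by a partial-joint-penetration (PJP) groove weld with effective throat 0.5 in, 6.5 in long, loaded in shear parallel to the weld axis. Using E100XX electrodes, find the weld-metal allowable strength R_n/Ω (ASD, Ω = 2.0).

E100XX → F_EXX = 100 ksi.
Effective throat (given) t_e = 0.5 in.
A_we = 0.5 × 6.5 = 3.25 in².
F_nw = 0.6 F_EXX = 60 ksi.
R_n/Ω = (60 × 3.25) / 2.0 = 97.5 kip.

R_n/Ω ≈ 97.5 kip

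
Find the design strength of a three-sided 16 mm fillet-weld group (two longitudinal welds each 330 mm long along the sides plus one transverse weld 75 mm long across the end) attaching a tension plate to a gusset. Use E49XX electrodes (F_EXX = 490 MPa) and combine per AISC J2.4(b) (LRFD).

φR_n ≈ 1830 kN

t_e = 0.707 × 16 = 11.31 mm.
R_nwl = 0.6 × 490 × 11.31 × 660 × 10⁻³ = 2195 kN (longitudinal, 2 welds).
R_nwt = 0.6 × 490 × 11.31 × 75 × 10⁻³ = 249.4 kN (transverse, base value).
(i) R_nwl + R_nwt = 2444 kN; (ii) 0.85 R_nwl + 1.5 R_nwt = 2240 kN.
R_n = max = 2444 kN [governs: (i)]; φR_n = 1833 kN.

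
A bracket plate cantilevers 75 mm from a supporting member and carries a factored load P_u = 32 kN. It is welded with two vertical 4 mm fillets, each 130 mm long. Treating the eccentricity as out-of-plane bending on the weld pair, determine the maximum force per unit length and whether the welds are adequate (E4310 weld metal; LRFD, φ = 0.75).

E43XX → F_EXX = 430 MPa.
L_w = 2 × 130 = 260 mm; section modulus (unit throat) S = 2 × L²/6 = 5633 mm².
Direct shear f_v = P/L_w = 32×10³/260 = 123.1 N/mm.
Moment M = P × e = 32×10³ × 75 = 2400000 N·mm; bending f_b = M/S = 426 N/mm.
f_max = √(f_v² + f_b²) = √(123.1² + 426²) = 443.5 N/mm.
φr_n = 0.75 × 0.6 × 430 × (0.707 × 4) = 547.2 N/mm → adequate.

f_max ≈ 443 N/mm; adequate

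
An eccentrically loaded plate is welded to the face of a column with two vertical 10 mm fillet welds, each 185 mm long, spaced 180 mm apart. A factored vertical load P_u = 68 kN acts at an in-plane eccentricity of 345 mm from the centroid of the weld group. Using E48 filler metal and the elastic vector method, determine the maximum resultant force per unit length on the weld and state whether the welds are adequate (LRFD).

f_max ≈ 885 N/mm; adequate

E48XX → F_EXX = 480 MPa.
Total weld length L_w = 370 mm. Treat welds as unit-width lines.
Polar moment about centroid: J = 2[d³/12 + d(b/2)²] = 2[185³/12 + 185×90²] = 4052000 mm³.
Direct shear f_v = P/L_w = 68×10³ / 370 = 183.8 N/mm (vertical).
Torsion M = P·e = 68×10³ × 345 = 23460000 N·mm.
Critical point at (x, y) = (90, 92.5) from centroid. f_tx = M·y/J = 535.5 N/mm; f_ty = M·x/J = 521 N/mm.
Resultant f_max = √[f_tx² + (f_v + f_ty)²] = √[535.5² + (183.8 + 521)²] = 885.2 N/mm.
Capacity per unit length: φr_n = 0.75 × 0.6 × 480 × (0.707 × 10) = 1527 N/mm.
885.2 ≤ 1527 → adequate.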